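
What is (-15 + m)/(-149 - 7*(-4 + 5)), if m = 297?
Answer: -47/26 ≈ -1.8077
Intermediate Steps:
(-15 + m)/(-149 - 7*(-4 + 5)) = (-15 + 297)/(-149 - 7*(-4 + 5)) = 282/(-149 - 7*1) = 282/(-149 - 7) = 282/(-156) = 282*(-1/156) = -47/26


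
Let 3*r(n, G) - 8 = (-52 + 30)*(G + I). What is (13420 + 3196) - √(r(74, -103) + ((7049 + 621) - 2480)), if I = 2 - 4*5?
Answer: 16616 - 8*√95 ≈ 16538.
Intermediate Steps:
I = -18 (I = 2 - 20 = -18)
r(n, G) = 404/3 - 22*G/3 (r(n, G) = 8/3 + ((-52 + 30)*(G - 18))/3 = 8/3 + (-22*(-18 + G))/3 = 8/3 + (396 - 22*G)/3 = 8/3 + (132 - 22*G/3) = 404/3 - 22*G/3)
(13420 + 3196) - √(r(74, -103) + ((7049 + 621) - 2480)) = (13420 + 3196) - √((404/3 - 22/3*(-103)) + ((7049 + 621) - 2480)) = 16616 - √((404/3 + 2266/3) + (7670 - 2480)) = 16616 - √(890 + 5190) = 16616 - √6080 = 16616 - 8*√95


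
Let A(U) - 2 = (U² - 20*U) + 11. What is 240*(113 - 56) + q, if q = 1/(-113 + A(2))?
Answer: 1860479/136 ≈ 13680.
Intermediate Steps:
A(U) = 13 + U² - 20*U (A(U) = 2 + ((U² - 20*U) + 11) = 2 + (11 + U² - 20*U) = 13 + U² - 20*U)
q = -1/136 (q = 1/(-113 + (13 + 2² - 20*2)) = 1/(-113 + (13 + 4 - 40)) = 1/(-113 - 23) = 1/(-136) = -1/136 ≈ -0.0073529)
240*(113 - 56) + q = 240*(113 - 56) - 1/136 = 240*57 - 1/136 = 13680 - 1/136 = 1860479/136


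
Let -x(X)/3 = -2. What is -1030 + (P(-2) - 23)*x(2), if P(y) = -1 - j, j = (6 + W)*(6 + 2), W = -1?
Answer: -1414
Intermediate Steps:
x(X) = 6 (x(X) = -3*(-2) = 6)
j = 40 (j = (6 - 1)*(6 + 2) = 5*8 = 40)
P(y) = -41 (P(y) = -1 - 1*40 = -1 - 40 = -41)
-1030 + (P(-2) - 23)*x(2) = -1030 + (-41 - 23)*6 = -1030 - 64*6 = -1030 - 384 = -1414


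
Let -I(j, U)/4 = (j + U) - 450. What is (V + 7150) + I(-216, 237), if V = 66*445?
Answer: 38236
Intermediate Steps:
V = 29370
I(j, U) = 1800 - 4*U - 4*j (I(j, U) = -4*((j + U) - 450) = -4*((U + j) - 450) = -4*(-450 + U + j) = 1800 - 4*U - 4*j)
(V + 7150) + I(-216, 237) = (29370 + 7150) + (1800 - 4*237 - 4*(-216)) = 36520 + (1800 - 948 + 864) = 36520 + 1716 = 38236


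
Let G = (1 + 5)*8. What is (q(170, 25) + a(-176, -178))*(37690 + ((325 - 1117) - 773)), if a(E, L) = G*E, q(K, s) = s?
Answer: -304280875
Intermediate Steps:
G = 48 (G = 6*8 = 48)
a(E, L) = 48*E
(q(170, 25) + a(-176, -178))*(37690 + ((325 - 1117) - 773)) = (25 + 48*(-176))*(37690 + ((325 - 1117) - 773)) = (25 - 8448)*(37690 + (-792 - 773)) = -8423*(37690 - 1565) = -8423*36125 = -304280875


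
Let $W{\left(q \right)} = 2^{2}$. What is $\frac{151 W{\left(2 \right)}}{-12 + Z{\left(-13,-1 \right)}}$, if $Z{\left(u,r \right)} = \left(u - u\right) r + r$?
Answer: $- \frac{604}{13} \approx -46.462$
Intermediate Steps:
$W{\left(q \right)} = 4$
$Z{\left(u,r \right)} = r$ ($Z{\left(u,r \right)} = 0 r + r = 0 + r = r$)
$\frac{151 W{\left(2 \right)}}{-12 + Z{\left(-13,-1 \right)}} = \frac{151 \cdot 4}{-12 - 1} = \frac{604}{-13} = 604 \left(- \frac{1}{13}\right) = - \frac{604}{13}$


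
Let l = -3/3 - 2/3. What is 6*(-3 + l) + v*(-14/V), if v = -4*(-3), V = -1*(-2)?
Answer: -112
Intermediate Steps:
V = 2
l = -5/3 (l = -3*⅓ - 2*⅓ = -1 - ⅔ = -5/3 ≈ -1.6667)
v = 12
6*(-3 + l) + v*(-14/V) = 6*(-3 - 5/3) + 12*(-14/2) = 6*(-14/3) + 12*(-14*½) = -28 + 12*(-7) = -28 - 84 = -112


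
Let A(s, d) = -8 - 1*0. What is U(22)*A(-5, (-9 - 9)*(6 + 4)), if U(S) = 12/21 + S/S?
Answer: -88/7 ≈ -12.571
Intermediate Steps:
U(S) = 11/7 (U(S) = 12*(1/21) + 1 = 4/7 + 1 = 11/7)
A(s, d) = -8 (A(s, d) = -8 + 0 = -8)
U(22)*A(-5, (-9 - 9)*(6 + 4)) = (11/7)*(-8) = -88/7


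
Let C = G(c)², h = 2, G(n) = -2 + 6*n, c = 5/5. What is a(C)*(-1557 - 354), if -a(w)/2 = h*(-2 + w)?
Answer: 107016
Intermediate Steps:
c = 1 (c = 5*(⅕) = 1)
C = 16 (C = (-2 + 6*1)² = (-2 + 6)² = 4² = 16)
a(w) = 8 - 4*w (a(w) = -4*(-2 + w) = -2*(-4 + 2*w) = 8 - 4*w)
a(C)*(-1557 - 354) = (8 - 4*16)*(-1557 - 354) = (8 - 64)*(-1911) = -56*(-1911) = 107016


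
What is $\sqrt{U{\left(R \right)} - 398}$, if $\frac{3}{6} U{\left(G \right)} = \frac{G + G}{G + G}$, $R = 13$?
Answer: $6 i \sqrt{11} \approx 19.9 i$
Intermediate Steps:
$U{\left(G \right)} = 2$ ($U{\left(G \right)} = 2 \frac{G + G}{G + G} = 2 \frac{2 G}{2 G} = 2 \cdot 2 G \frac{1}{2 G} = 2 \cdot 1 = 2$)
$\sqrt{U{\left(R \right)} - 398} = \sqrt{2 - 398} = \sqrt{-396} = 6 i \sqrt{11}$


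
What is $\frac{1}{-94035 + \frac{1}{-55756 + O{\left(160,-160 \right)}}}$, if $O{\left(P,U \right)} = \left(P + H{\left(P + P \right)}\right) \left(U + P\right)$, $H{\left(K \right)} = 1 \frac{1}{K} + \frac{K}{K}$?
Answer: $- \frac{55756}{5243015461} \approx -1.0634 \cdot 10^{-5}$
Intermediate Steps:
$H{\left(K \right)} = 1 + \frac{1}{K}$ ($H{\left(K \right)} = \frac{1}{K} + 1 = 1 + \frac{1}{K}$)
$O{\left(P,U \right)} = \left(P + U\right) \left(P + \frac{1 + 2 P}{2 P}\right)$ ($O{\left(P,U \right)} = \left(P + \frac{1 + \left(P + P\right)}{P + P}\right) \left(U + P\right) = \left(P + \frac{1 + 2 P}{2 P}\right) \left(P + U\right) = \left(P + U\right) \left(P + \frac{1 + 2 P}{2 P}\right)$)
$\frac{1}{-94035 + \frac{1}{-55756 + O{\left(160,-160 \right)}}} = \frac{1}{-94035 + \frac{1}{-55756 + \left(\frac{1}{2} + 160 - 160 + 160^{2} + 160 \left(-160\right) + \frac{1}{2} \left(-160\right) \frac{1}{160}\right)}} = \frac{1}{-94035 + \frac{1}{-55756 + \left(\frac{1}{2} + 160 - 160 + 25600 - 25600 + \frac{1}{2} \left(-160\right) \frac{1}{160}\right)}} = \frac{1}{-94035 + \frac{1}{-55756 + \left(\frac{1}{2} + 160 - 160 + 25600 - 25600 - \frac{1}{2}\right)}} = \frac{1}{-94035 + \frac{1}{-55756 + 0}} = \frac{1}{-94035 + \frac{1}{-55756}} = \frac{1}{-94035 - \frac{1}{55756}} = \frac{1}{- \frac{5243015461}{55756}} = - \frac{55756}{5243015461}$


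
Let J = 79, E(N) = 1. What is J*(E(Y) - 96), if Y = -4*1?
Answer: -7505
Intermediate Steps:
Y = -4
J*(E(Y) - 96) = 79*(1 - 96) = 79*(-95) = -7505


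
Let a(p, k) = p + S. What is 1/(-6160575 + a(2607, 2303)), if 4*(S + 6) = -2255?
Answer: -4/24634151 ≈ -1.6238e-7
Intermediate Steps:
S = -2279/4 (S = -6 + (¼)*(-2255) = -6 - 2255/4 = -2279/4 ≈ -569.75)
a(p, k) = -2279/4 + p (a(p, k) = p - 2279/4 = -2279/4 + p)
1/(-6160575 + a(2607, 2303)) = 1/(-6160575 + (-2279/4 + 2607)) = 1/(-6160575 + 8149/4) = 1/(-24634151/4) = -4/24634151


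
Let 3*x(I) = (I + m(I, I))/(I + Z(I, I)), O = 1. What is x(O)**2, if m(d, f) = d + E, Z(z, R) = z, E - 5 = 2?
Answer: 9/4 ≈ 2.2500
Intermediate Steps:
E = 7 (E = 5 + 2 = 7)
m(d, f) = 7 + d (m(d, f) = d + 7 = 7 + d)
x(I) = (7 + 2*I)/(6*I) (x(I) = ((I + (7 + I))/(I + I))/3 = ((7 + 2*I)/((2*I)))/3 = ((7 + 2*I)*(1/(2*I)))/3 = ((7 + 2*I)/(2*I))/3 = (7 + 2*I)/(6*I))
x(O)**2 = ((1/6)*(7 + 2*1)/1)**2 = ((1/6)*1*(7 + 2))**2 = ((1/6)*1*9)**2 = (3/2)**2 = 9/4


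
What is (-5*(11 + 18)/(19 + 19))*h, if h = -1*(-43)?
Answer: -6235/38 ≈ -164.08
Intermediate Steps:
h = 43
(-5*(11 + 18)/(19 + 19))*h = -5*(11 + 18)/(19 + 19)*43 = -145/38*43 = -6235/38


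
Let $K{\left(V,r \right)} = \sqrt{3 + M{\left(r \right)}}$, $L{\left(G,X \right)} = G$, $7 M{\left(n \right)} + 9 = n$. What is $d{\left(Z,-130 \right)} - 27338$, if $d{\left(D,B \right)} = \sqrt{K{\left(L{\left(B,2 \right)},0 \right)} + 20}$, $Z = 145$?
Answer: $-27338 + \frac{\sqrt{980 + 14 \sqrt{21}}}{7} \approx -27333.0$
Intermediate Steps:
$M{\left(n \right)} = - \frac{9}{7} + \frac{n}{7}$
$K{\left(V,r \right)} = \sqrt{\frac{12}{7} + \frac{r}{7}}$ ($K{\left(V,r \right)} = \sqrt{3 + \left(- \frac{9}{7} + \frac{r}{7}\right)} = \sqrt{\frac{12}{7} + \frac{r}{7}}$)
$d{\left(D,B \right)} = \sqrt{20 + \frac{2 \sqrt{21}}{7}}$ ($d{\left(D,B \right)} = \sqrt{\frac{\sqrt{84 + 7 \cdot 0}}{7} + 20} = \sqrt{\frac{\sqrt{84 + 0}}{7} + 20} = \sqrt{\frac{\sqrt{84}}{7} + 20} = \sqrt{\frac{2 \sqrt{21}}{7} + 20} = \sqrt{20 + \frac{2 \sqrt{21}}{7}}$)
$d{\left(Z,-130 \right)} - 27338 = \frac{\sqrt{980 + 14 \sqrt{21}}}{7} - 27338 = -27338 + \frac{\sqrt{980 + 14 \sqrt{21}}}{7}$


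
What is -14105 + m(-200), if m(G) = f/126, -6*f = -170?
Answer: -5331605/378 ≈ -14105.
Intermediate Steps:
f = 85/3 (f = -⅙*(-170) = 85/3 ≈ 28.333)
m(G) = 85/378 (m(G) = (85/3)/126 = (85/3)*(1/126) = 85/378)
-14105 + m(-200) = -14105 + 85/378 = -5331605/378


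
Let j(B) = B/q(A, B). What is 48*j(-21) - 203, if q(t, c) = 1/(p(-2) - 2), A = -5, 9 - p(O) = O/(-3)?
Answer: -6587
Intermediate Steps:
p(O) = 9 + O/3 (p(O) = 9 - O/(-3) = 9 - O*(-1)/3 = 9 - (-1)*O/3 = 9 + O/3)
q(t, c) = 3/19 (q(t, c) = 1/((9 + (⅓)*(-2)) - 2) = 1/((9 - ⅔) - 2) = 1/(25/3 - 2) = 1/(19/3) = 3/19)
j(B) = 19*B/3 (j(B) = B/(3/19) = B*(19/3) = 19*B/3)
48*j(-21) - 203 = 48*((19/3)*(-21)) - 203 = 48*(-133) - 203 = -6384 - 203 = -6587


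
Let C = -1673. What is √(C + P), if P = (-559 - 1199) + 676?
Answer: I*√2755 ≈ 52.488*I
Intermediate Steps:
P = -1082 (P = -1758 + 676 = -1082)
√(C + P) = √(-1673 - 1082) = √(-2755) = I*√2755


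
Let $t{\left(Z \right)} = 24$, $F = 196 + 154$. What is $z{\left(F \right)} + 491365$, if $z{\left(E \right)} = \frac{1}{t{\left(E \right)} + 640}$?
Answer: $\frac{326266361}{664} \approx 4.9137 \cdot 10^{5}$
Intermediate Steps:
$F = 350$
$z{\left(E \right)} = \frac{1}{664}$ ($z{\left(E \right)} = \frac{1}{24 + 640} = \frac{1}{664}$)
$z{\left(F \right)} + 491365 = \frac{1}{664} + 491365 = \frac{326266361}{664}$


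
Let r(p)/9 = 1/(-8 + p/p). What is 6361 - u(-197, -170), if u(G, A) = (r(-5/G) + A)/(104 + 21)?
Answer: 5567074/875 ≈ 6362.4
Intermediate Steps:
r(p) = -9/7 (r(p) = 9/(-8 + p/p) = 9/(-8 + 1) = 9/(-7) = 9*(-⅐) = -9/7)
u(G, A) = -9/875 + A/125 (u(G, A) = (-9/7 + A)/(104 + 21) = (-9/7 + A)/125 = (-9/7 + A)*(1/125) = -9/875 + A/125)
6361 - u(-197, -170) = 6361 - (-9/875 + (1/125)*(-170)) = 6361 - (-9/875 - 34/25) = 6361 - 1*(-1199/875) = 6361 + 1199/875 = 5567074/875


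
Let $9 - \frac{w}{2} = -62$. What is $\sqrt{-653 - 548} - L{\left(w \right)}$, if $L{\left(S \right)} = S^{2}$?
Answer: $-20164 + i \sqrt{1201} \approx -20164.0 + 34.655 i$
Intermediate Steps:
$w = 142$ ($w = 18 - -124 = 18 + 124 = 142$)
$\sqrt{-653 - 548} - L{\left(w \right)} = \sqrt{-653 - 548} - 142^{2} = \sqrt{-1201} - 20164 = i \sqrt{1201} - 20164 = -20164 + i \sqrt{1201}$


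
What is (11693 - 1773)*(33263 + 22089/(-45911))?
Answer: 488676961280/1481 ≈ 3.2996e+8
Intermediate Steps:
(11693 - 1773)*(33263 + 22089/(-45911)) = 9920*(33263 + 22089*(-1/45911)) = 9920*(33263 - 22089/45911) = 9920*(1527115504/45911) = 488676961280/1481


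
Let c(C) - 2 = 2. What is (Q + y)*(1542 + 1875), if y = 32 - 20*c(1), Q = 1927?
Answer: 6420543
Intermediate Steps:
c(C) = 4 (c(C) = 2 + 2 = 4)
y = -48 (y = 32 - 20*4 = 32 - 80 = -48)
(Q + y)*(1542 + 1875) = (1927 - 48)*(1542 + 1875) = 1879*3417 = 6420543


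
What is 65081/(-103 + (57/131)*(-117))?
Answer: -8525611/20162 ≈ -422.86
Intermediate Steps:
65081/(-103 + (57/131)*(-117)) = 65081/(-103 - 6669/131) = 65081/(-20162/131) = 65081*(-131/20162) = -8525611/20162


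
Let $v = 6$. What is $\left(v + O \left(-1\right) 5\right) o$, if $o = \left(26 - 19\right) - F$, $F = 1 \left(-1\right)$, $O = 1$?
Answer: $8$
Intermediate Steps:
$F = -1$
$o = 8$ ($o = \left(26 - 19\right) - -1 = 7 + 1 = 8$)
$\left(v + O \left(-1\right) 5\right) o = \left(6 + 1 \left(-1\right) 5\right) 8 = \left(6 - 5\right) 8 = 1 \cdot 8 = 8$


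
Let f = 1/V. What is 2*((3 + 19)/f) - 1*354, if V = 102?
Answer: 4134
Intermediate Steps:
f = 1/102 ≈ 0.0098039
2*((3 + 19)/f) - 1*354 = 2*((3 + 19)/(1/102)) - 1*354 = 2*(22*102) - 354 = 2*2244 - 354 = 4488 - 354 = 4134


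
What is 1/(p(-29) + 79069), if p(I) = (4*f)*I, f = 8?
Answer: 1/78141 ≈ 1.2797e-5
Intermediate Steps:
p(I) = 32*I (p(I) = (4*8)*I = 32*I)
1/(p(-29) + 79069) = 1/(32*(-29) + 79069) = 1/(-928 + 79069) = 1/78141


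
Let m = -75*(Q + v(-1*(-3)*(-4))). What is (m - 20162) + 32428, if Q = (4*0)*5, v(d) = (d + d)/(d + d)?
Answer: 12191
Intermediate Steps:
v(d) = 1 (v(d) = (2*d)/((2*d)) = (2*d)*(1/(2*d)) = 1)
Q = 0 (Q = 0*5 = 0)
m = -75 (m = -75*(0 + 1) = -75*1 = -75)
(m - 20162) + 32428 = (-75 - 20162) + 32428 = -20237 + 32428 = 12191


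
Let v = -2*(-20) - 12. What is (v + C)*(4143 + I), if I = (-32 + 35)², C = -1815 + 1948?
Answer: 668472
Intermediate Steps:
C = 133
v = 28 (v = 40 - 12 = 28)
I = 9 (I = 3² = 9)
(v + C)*(4143 + I) = (28 + 133)*(4143 + 9) = 161*4152 = 668472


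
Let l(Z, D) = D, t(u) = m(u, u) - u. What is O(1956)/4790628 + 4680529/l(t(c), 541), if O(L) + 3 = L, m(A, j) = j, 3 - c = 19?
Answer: 2491408259865/287969972 ≈ 8651.6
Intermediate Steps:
c = -16 (c = 3 - 1*19 = 3 - 19 = -16)
t(u) = 0 (t(u) = u - u = 0)
O(L) = -3 + L
O(1956)/4790628 + 4680529/l(t(c), 541) = (-3 + 1956)/4790628 + 4680529/541 = 1953*(1/4790628) + 4680529*(1/541) = 217/532292 + 4680529/541 = 2491408259865/287969972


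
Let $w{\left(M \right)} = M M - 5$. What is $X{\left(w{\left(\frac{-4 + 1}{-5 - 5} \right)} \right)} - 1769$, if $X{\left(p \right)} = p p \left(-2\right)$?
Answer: $- \frac{9086081}{5000} \approx -1817.2$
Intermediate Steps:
$w{\left(M \right)} = -5 + M^{2}$ ($w{\left(M \right)} = M^{2} - 5 = -5 + M^{2}$)
$X{\left(p \right)} = - 2 p^{2}$ ($X{\left(p \right)} = p^{2} \left(-2\right) = - 2 p^{2}$)
$X{\left(w{\left(\frac{-4 + 1}{-5 - 5} \right)} \right)} - 1769 = - 2 \left(-5 + \left(\frac{-4 + 1}{-5 - 5}\right)^{2}\right)^{2} - 1769 = - 2 \left(-5 + \left(- \frac{3}{-10}\right)^{2}\right)^{2} - 1769 = - 2 \left(-5 + \left(\left(-3\right) \left(- \frac{1}{10}\right)\right)^{2}\right)^{2} - 1769 = - 2 \left(-5 + \left(\frac{3}{10}\right)^{2}\right)^{2} - 1769 = - 2 \left(-5 + \frac{9}{100}\right)^{2} - 1769 = - 2 \left(- \frac{491}{100}\right)^{2} - 1769 = \left(-2\right) \frac{241081}{10000} - 1769 = - \frac{241081}{5000} - 1769 = - \frac{9086081}{5000}$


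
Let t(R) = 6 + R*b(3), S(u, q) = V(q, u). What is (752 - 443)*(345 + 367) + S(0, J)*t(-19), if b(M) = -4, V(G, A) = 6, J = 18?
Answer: 220500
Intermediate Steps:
S(u, q) = 6
t(R) = 6 - 4*R (t(R) = 6 + R*(-4) = 6 - 4*R)
(752 - 443)*(345 + 367) + S(0, J)*t(-19) = (752 - 443)*(345 + 367) + 6*(6 - 4*(-19)) = 309*712 + 6*(6 + 76) = 220008 + 6*82 = 220008 + 492 = 220500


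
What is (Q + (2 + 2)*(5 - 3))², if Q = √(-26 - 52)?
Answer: (8 + I*√78)² ≈ -14.0 + 141.31*I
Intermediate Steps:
Q = I*√78 (Q = √(-78) = I*√78 ≈ 8.8318*I)
(Q + (2 + 2)*(5 - 3))² = (I*√78 + (2 + 2)*(5 - 3))² = (I*√78 + 4*2)² = (I*√78 + 8)² = (8 + I*√78)²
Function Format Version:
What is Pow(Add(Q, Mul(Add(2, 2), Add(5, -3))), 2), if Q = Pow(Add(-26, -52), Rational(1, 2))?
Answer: Pow(Add(8, Mul(I, Pow(78, Rational(1, 2)))), 2) ≈ Add(-14.000, Mul(141.31, I))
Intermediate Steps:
Q = Mul(I, Pow(78, Rational(1, 2))) (Q = Pow(-78, Rational(1, 2)) = Mul(I, Pow(78, Rational(1, 2))) ≈ Mul(8.8318, I))
Pow(Add(Q, Mul(Add(2, 2), Add(5, -3))), 2) = Pow(Add(Mul(I, Pow(78, Rational(1, 2))), Mul(Add(2, 2), Add(5, -3))), 2) = Pow(Add(Mul(I, Pow(78, Rational(1, 2))), Mul(4, 2)), 2) = Pow(Add(Mul(I, Pow(78, Rational(1, 2))), 8), 2) = Pow(Add(8, Mul(I, Pow(78, Rational(1, 2)))), 2)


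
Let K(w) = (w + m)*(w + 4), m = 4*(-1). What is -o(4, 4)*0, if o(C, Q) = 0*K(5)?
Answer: 0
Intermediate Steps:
m = -4
K(w) = (-4 + w)*(4 + w) (K(w) = (w - 4)*(w + 4) = (-4 + w)*(4 + w))
o(C, Q) = 0 (o(C, Q) = 0*(-16 + 5²) = 0*(-16 + 25) = 0*9 = 0)
-o(4, 4)*0 = -1*0*0 = 0*0 = 0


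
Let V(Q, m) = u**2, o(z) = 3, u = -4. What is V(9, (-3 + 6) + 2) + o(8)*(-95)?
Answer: -269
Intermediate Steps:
V(Q, m) = 16 (V(Q, m) = (-4)**2 = 16)
V(9, (-3 + 6) + 2) + o(8)*(-95) = 16 + 3*(-95) = 16 - 285 = -269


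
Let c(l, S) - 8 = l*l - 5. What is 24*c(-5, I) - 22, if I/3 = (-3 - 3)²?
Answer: 650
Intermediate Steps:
I = 108 (I = 3*(-3 - 3)² = 3*(-6)² = 3*36 = 108)
c(l, S) = 3 + l² (c(l, S) = 8 + (l*l - 5) = 8 + (l² - 5) = 8 + (-5 + l²) = 3 + l²)
24*c(-5, I) - 22 = 24*(3 + (-5)²) - 22 = 24*(3 + 25) - 22 = 24*28 - 22 = 672 - 22 = 650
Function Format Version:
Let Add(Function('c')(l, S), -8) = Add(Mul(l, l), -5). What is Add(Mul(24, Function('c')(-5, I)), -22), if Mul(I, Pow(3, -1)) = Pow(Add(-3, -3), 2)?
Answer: 650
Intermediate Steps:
I = 108 (I = Mul(3, Pow(Add(-3, -3), 2)) = Mul(3, Pow(-6, 2)) = Mul(3, 36) = 108)
Function('c')(l, S) = Add(3, Pow(l, 2)) (Function('c')(l, S) = Add(8, Add(Mul(l, l), -5)) = Add(8, Add(Pow(l, 2), -5)) = Add(8, Add(-5, Pow(l, 2))) = Add(3, Pow(l, 2)))
Add(Mul(24, Function('c')(-5, I)), -22) = Add(Mul(24, Add(3, Pow(-5, 2))), -22) = Add(Mul(24, Add(3, 25)), -22) = Add(Mul(24, 28), -22) = Add(672, -22) = 650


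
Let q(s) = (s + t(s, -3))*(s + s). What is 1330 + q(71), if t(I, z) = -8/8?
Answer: 11270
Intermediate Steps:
t(I, z) = -1 (t(I, z) = -8*1/8 = -1)
q(s) = 2*s*(-1 + s) (q(s) = (s - 1)*(s + s) = (-1 + s)*(2*s) = 2*s*(-1 + s))
1330 + q(71) = 1330 + 2*71*(-1 + 71) = 1330 + 2*71*70 = 1330 + 9940 = 11270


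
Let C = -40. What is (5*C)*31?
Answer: -6200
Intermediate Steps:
(5*C)*31 = (5*(-40))*31 = -200*31 = -6200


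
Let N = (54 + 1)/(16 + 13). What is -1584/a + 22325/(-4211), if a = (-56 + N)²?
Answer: -6729830301/1151830619 ≈ -5.8427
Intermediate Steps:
N = 55/29 ≈ 1.8966
a = 2461761/841 (a = (-56 + 55/29)² = (-1569/29)² = 2461761/841 ≈ 2927.2)
-1584/a + 22325/(-4211) = -1584/2461761/841 + 22325/(-4211) = -1584*841/2461761 + 22325*(-1/4211) = -148016/273529 - 22325/4211 = -6729830301/1151830619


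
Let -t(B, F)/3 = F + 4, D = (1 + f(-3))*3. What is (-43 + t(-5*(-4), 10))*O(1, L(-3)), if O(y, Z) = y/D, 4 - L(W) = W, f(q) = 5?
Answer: -85/18 ≈ -4.7222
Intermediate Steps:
L(W) = 4 - W
D = 18 (D = (1 + 5)*3 = 6*3 = 18)
t(B, F) = -12 - 3*F (t(B, F) = -3*(F + 4) = -3*(4 + F) = -12 - 3*F)
O(y, Z) = y/18
(-43 + t(-5*(-4), 10))*O(1, L(-3)) = (-43 + (-12 - 3*10))*((1/18)*1) = (-43 + (-12 - 30))*(1/18) = (-43 - 42)*(1/18) = -85*1/18 = -85/18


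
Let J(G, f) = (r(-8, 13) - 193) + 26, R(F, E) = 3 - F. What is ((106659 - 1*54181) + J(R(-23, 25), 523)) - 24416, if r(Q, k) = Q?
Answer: 27887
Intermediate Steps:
J(G, f) = -175 (J(G, f) = (-8 - 193) + 26 = -201 + 26 = -175)
((106659 - 1*54181) + J(R(-23, 25), 523)) - 24416 = ((106659 - 1*54181) - 175) - 24416 = ((106659 - 54181) - 175) - 24416 = (52478 - 175) - 24416 = 52303 - 24416 = 27887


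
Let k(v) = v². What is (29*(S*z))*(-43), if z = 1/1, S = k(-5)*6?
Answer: -187050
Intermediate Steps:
S = 150 (S = (-5)²*6 = 25*6 = 150)
z = 1 (z = 1*1 = 1)
(29*(S*z))*(-43) = (29*(150*1))*(-43) = (29*150)*(-43) = 4350*(-43) = -187050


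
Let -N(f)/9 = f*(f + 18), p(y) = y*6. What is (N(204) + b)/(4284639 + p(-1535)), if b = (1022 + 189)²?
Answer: 1058929/4275429 ≈ 0.24768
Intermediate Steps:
p(y) = 6*y
b = 1466521 (b = 1211² = 1466521)
N(f) = -9*f*(18 + f) (N(f) = -9*f*(f + 18) = -9*f*(18 + f))
(N(204) + b)/(4284639 + p(-1535)) = (-9*204*(18 + 204) + 1466521)/(4284639 + 6*(-1535)) = (-9*204*222 + 1466521)/(4284639 - 9210) = (-407592 + 1466521)/4275429 = 1058929*(1/4275429) = 1058929/4275429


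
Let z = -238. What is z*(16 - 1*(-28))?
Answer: -10472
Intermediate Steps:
z*(16 - 1*(-28)) = -238*(16 - 1*(-28)) = -238*(16 + 28) = -238*44 = -10472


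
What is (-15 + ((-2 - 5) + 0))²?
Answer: 484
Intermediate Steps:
(-15 + ((-2 - 5) + 0))² = (-15 + (-7 + 0))² = (-15 - 7)² = (-22)² = 484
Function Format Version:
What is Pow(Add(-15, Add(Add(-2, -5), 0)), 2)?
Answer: 484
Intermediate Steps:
Pow(Add(-15, Add(Add(-2, -5), 0)), 2) = Pow(Add(-15, Add(-7, 0)), 2) = Pow(Add(-15, -7), 2) = Pow(-22, 2) = 484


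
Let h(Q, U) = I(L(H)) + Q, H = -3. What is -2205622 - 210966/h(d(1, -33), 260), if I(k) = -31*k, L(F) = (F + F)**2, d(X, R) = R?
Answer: -844682904/383 ≈ -2.2054e+6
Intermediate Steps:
L(F) = 4*F**2 (L(F) = (2*F)**2 = 4*F**2)
h(Q, U) = -1116 + Q (h(Q, U) = -124*(-3)**2 + Q = -124*9 + Q = -31*36 + Q = -1116 + Q)
-2205622 - 210966/h(d(1, -33), 260) = -2205622 - 210966/(-1116 - 33) = -2205622 - 210966/(-1149) = -2205622 - 210966*(-1)/1149 = -2205622 - 1*(-70322/383) = -2205622 + 70322/383 = -844682904/383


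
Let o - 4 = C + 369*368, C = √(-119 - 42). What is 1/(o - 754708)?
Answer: -88416/54721723415 - I*√161/383052063905 ≈ -1.6157e-6 - 3.3125e-11*I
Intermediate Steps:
C = I*√161 (C = √(-161) = I*√161 ≈ 12.689*I)
o = 135796 + I*√161 (o = 4 + (I*√161 + 369*368) = 4 + (I*√161 + 135792) = 4 + (135792 + I*√161) = 135796 + I*√161 ≈ 1.358e+5 + 12.689*I)
1/(o - 754708) = 1/((135796 + I*√161) - 754708) = 1/(-618912 + I*√161)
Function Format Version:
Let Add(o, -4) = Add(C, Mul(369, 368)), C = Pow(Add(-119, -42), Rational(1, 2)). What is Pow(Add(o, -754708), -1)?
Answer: Add(Rational(-88416, 54721723415), Mul(Rational(-1, 383052063905), I, Pow(161, Rational(1, 2)))) ≈ Add(-1.6157e-6, Mul(-3.3125e-11, I))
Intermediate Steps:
C = Mul(I, Pow(161, Rational(1, 2))) (C = Pow(-161, Rational(1, 2)) = Mul(I, Pow(161, Rational(1, 2))) ≈ Mul(12.689, I))
o = Add(135796, Mul(I, Pow(161, Rational(1, 2)))) (o = Add(4, Add(Mul(I, Pow(161, Rational(1, 2))), Mul(369, 368))) = Add(4, Add(Mul(I, Pow(161, Rational(1, 2))), 135792)) = Add(4, Add(135792, Mul(I, Pow(161, Rational(1, 2))))) = Add(135796, Mul(I, Pow(161, Rational(1, 2)))) ≈ Add(1.3580e+5, Mul(12.689, I)))
Pow(Add(o, -754708), -1) = Pow(Add(Add(135796, Mul(I, Pow(161, Rational(1, 2)))), -754708), -1) = Pow(Add(-618912, Mul(I, Pow(161, Rational(1, 2)))), -1)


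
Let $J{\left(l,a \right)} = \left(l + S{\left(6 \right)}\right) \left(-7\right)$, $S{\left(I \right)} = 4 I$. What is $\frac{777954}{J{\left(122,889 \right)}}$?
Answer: $- \frac{388977}{511} \approx -761.21$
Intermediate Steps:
$J{\left(l,a \right)} = -168 - 7 l$ ($J{\left(l,a \right)} = \left(l + 4 \cdot 6\right) \left(-7\right) = \left(l + 24\right) \left(-7\right) = \left(24 + l\right) \left(-7\right) = -168 - 7 l$)
$\frac{777954}{J{\left(122,889 \right)}} = \frac{777954}{-168 - 854} = \frac{777954}{-1022} = 777954 \left(- \frac{1}{1022}\right) = - \frac{388977}{511}$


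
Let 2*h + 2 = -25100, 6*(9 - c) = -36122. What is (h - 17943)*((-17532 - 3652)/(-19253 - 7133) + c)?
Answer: -92125369360/501 ≈ -1.8388e+8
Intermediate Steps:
c = 18088/3 (c = 9 - ⅙*(-36122) = 9 + 18061/3 = 18088/3 ≈ 6029.3)
h = -12551 (h = -1 + (½)*(-25100) = -1 - 12550 = -12551)
(h - 17943)*((-17532 - 3652)/(-19253 - 7133) + c) = (-12551 - 17943)*((-17532 - 3652)/(-19253 - 7133) + 18088/3) = -30494*(-21184/(-26386) + 18088/3) = -30494*(-21184*(-1/26386) + 18088/3) = -30494*(10592/13193 + 18088/3) = -30494*238666760/39579 = -92125369360/501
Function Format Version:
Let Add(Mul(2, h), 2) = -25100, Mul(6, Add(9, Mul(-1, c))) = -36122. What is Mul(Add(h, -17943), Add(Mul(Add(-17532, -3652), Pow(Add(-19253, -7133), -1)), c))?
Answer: Rational(-92125369360, 501) ≈ -1.8388e+8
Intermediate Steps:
c = Rational(18088, 3) (c = Add(9, Mul(Rational(-1, 6), -36122)) = Add(9, Rational(18061, 3)) = Rational(18088, 3) ≈ 6029.3)
h = -12551 (h = Add(-1, Mul(Rational(1, 2), -25100)) = Add(-1, -12550) = -12551)
Mul(Add(h, -17943), Add(Mul(Add(-17532, -3652), Pow(Add(-19253, -7133), -1)), c)) = Mul(Add(-12551, -17943), Add(Mul(Add(-17532, -3652), Pow(Add(-19253, -7133), -1)), Rational(18088, 3))) = Mul(-30494, Add(Mul(-21184, Pow(-26386, -1)), Rational(18088, 3))) = Mul(-30494, Add(Mul(-21184, Rational(-1, 26386)), Rational(18088, 3))) = Mul(-30494, Add(Rational(10592, 13193), Rational(18088, 3))) = Mul(-30494, Rational(238666760, 39579)) = Rational(-92125369360, 501)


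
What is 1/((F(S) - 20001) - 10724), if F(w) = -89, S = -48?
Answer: -1/30814 ≈ -3.2453e-5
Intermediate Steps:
1/((F(S) - 20001) - 10724) = 1/((-89 - 20001) - 10724) = 1/(-20090 - 10724) = 1/(-30814) = -1/30814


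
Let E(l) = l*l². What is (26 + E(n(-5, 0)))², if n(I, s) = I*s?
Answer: 676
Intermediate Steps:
E(l) = l³
(26 + E(n(-5, 0)))² = (26 + (-5*0)³)² = (26 + 0³)² = (26 + 0)² = 26² = 676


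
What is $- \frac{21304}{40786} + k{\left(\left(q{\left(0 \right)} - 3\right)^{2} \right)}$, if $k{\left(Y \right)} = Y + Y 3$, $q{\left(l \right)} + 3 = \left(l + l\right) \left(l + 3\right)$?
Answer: $\frac{2925940}{20393} \approx 143.48$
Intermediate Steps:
$q{\left(l \right)} = -3 + 2 l \left(3 + l\right)$ ($q{\left(l \right)} = -3 + \left(l + l\right) \left(l + 3\right) = -3 + 2 l \left(3 + l\right)$)
$k{\left(Y \right)} = 4 Y$ ($k{\left(Y \right)} = Y + 3 Y = 4 Y$)
$- \frac{21304}{40786} + k{\left(\left(q{\left(0 \right)} - 3\right)^{2} \right)} = - \frac{21304}{40786} + 4 \left(\left(-3 + 2 \cdot 0^{2} + 6 \cdot 0\right) - 3\right)^{2} = \left(-21304\right) \frac{1}{40786} + 4 \left(\left(-3 + 2 \cdot 0 + 0\right) - 3\right)^{2} = - \frac{10652}{20393} + 4 \left(\left(-3 + 0 + 0\right) - 3\right)^{2} = - \frac{10652}{20393} + 4 \left(-3 - 3\right)^{2} = - \frac{10652}{20393} + 4 \left(-6\right)^{2} = - \frac{10652}{20393} + 4 \cdot 36 = - \frac{10652}{20393} + 144 = \frac{2925940}{20393}$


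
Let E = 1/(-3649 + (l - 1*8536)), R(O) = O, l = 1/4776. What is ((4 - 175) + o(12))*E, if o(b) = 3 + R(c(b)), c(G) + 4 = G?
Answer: 764160/58195559 ≈ 0.013131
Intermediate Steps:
c(G) = -4 + G
l = 1/4776 ≈ 0.00020938
o(b) = -1 + b (o(b) = 3 + (-4 + b) = -1 + b)
E = -4776/58195559 (E = 1/(-3649 + (1/4776 - 1*8536)) = 1/(-3649 + (1/4776 - 8536)) = 1/(-3649 - 40767935/4776) = 1/(-58195559/4776) = -4776/58195559 ≈ -8.2068e-5)
((4 - 175) + o(12))*E = ((4 - 175) + (-1 + 12))*(-4776/58195559) = (-171 + 11)*(-4776/58195559) = -160*(-4776/58195559) = 764160/58195559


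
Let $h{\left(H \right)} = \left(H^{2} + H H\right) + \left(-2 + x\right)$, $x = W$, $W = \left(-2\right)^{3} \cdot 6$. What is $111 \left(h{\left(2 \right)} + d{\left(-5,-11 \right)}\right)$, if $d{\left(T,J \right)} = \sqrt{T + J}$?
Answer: $-4662 + 444 i \approx -4662.0 + 444.0 i$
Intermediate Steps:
$W = -48$ ($W = \left(-8\right) 6 = -48$)
$x = -48$
$d{\left(T,J \right)} = \sqrt{J + T}$
$h{\left(H \right)} = -50 + 2 H^{2}$ ($h{\left(H \right)} = \left(H^{2} + H H\right) - 50 = \left(H^{2} + H^{2}\right) - 50 = 2 H^{2} - 50 = -50 + 2 H^{2}$)
$111 \left(h{\left(2 \right)} + d{\left(-5,-11 \right)}\right) = 111 \left(\left(-50 + 2 \cdot 2^{2}\right) + \sqrt{-11 - 5}\right) = 111 \left(\left(-50 + 2 \cdot 4\right) + \sqrt{-16}\right) = 111 \left(\left(-50 + 8\right) + 4 i\right) = 111 \left(-42 + 4 i\right) = -4662 + 444 i$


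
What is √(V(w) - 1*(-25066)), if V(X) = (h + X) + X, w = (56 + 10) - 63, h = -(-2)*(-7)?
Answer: √25058 ≈ 158.30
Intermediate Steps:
h = -14 (h = -1*14 = -14)
w = 3 (w = 66 - 63 = 3)
V(X) = -14 + 2*X (V(X) = (-14 + X) + X = -14 + 2*X)
√(V(w) - 1*(-25066)) = √((-14 + 2*3) - 1*(-25066)) = √((-14 + 6) + 25066) = √(-8 + 25066) = √25058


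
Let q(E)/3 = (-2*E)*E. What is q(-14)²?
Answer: 1382976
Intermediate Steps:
q(E) = -6*E² (q(E) = 3*((-2*E)*E) = 3*(-2*E²) = -6*E²)
q(-14)² = (-6*(-14)²)² = (-6*196)² = (-1176)² = 1382976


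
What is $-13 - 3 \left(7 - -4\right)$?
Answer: $-46$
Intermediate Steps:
$-13 - 3 \left(7 - -4\right) = -13 - 3 \left(7 + 4\right) = -13 - 33 = -46$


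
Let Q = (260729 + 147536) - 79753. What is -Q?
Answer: -328512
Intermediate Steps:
Q = 328512 (Q = 408265 - 79753 = 328512)
-Q = -1*328512 = -328512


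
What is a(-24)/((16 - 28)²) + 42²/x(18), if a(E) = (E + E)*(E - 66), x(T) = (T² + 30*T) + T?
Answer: 32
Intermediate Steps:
x(T) = T² + 31*T
a(E) = 2*E*(-66 + E) (a(E) = (2*E)*(-66 + E) = 2*E*(-66 + E))
a(-24)/((16 - 28)²) + 42²/x(18) = (2*(-24)*(-66 - 24))/((16 - 28)²) + 42²/((18*(31 + 18))) = (2*(-24)*(-90))/((-12)²) + 1764/((18*49)) = 4320/144 + 1764/882 = 4320*(1/144) + 1764*(1/882) = 30 + 2 = 32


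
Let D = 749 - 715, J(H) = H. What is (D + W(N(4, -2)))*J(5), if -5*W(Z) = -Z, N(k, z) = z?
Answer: 168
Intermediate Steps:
D = 34
W(Z) = Z/5 (W(Z) = -(-1)*Z/5 = Z/5)
(D + W(N(4, -2)))*J(5) = (34 + (⅕)*(-2))*5 = (34 - ⅖)*5 = (168/5)*5 = 168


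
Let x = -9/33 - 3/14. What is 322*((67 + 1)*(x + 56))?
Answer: 13370636/11 ≈ 1.2155e+6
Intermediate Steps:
x = -75/154 (x = -9*1/33 - 3*1/14 = -3/11 - 3/14 = -75/154 ≈ -0.48701)
322*((67 + 1)*(x + 56)) = 322*((67 + 1)*(-75/154 + 56)) = 322*(68*(8549/154)) = 322*(290666/77) = 13370636/11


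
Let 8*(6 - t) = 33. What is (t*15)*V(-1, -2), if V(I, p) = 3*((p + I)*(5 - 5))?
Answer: 0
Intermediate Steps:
t = 15/8 (t = 6 - 1/8*33 = 6 - 33/8 = 15/8 ≈ 1.8750)
V(I, p) = 0 (V(I, p) = 3*((I + p)*0) = 3*0 = 0)
(t*15)*V(-1, -2) = ((15/8)*15)*0 = (225/8)*0 = 0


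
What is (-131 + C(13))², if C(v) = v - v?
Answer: 17161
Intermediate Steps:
C(v) = 0
(-131 + C(13))² = (-131 + 0)² = (-131)² = 17161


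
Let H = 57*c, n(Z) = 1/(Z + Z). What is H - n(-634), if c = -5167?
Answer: -373450091/1268 ≈ -2.9452e+5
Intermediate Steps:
n(Z) = 1/(2*Z)
H = -294519 (H = 57*(-5167) = -294519)
H - n(-634) = -294519 - 1/(2*(-634)) = -294519 - (-1)/(2*634) = -294519 - 1*(-1/1268) = -294519 + 1/1268 = -373450091/1268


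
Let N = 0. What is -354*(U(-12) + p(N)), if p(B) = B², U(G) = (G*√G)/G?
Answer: -708*I*√3 ≈ -1226.3*I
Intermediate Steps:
U(G) = √G (U(G) = G^(3/2)/G = √G)
-354*(U(-12) + p(N)) = -354*(√(-12) + 0²) = -354*(2*I*√3 + 0) = -708*I*√3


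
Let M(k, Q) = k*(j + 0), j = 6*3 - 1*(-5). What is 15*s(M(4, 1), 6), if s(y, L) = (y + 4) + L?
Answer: 1530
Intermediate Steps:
j = 23 (j = 18 + 5 = 23)
M(k, Q) = 23*k (M(k, Q) = k*(23 + 0) = k*23 = 23*k)
s(y, L) = 4 + L + y (s(y, L) = (4 + y) + L = 4 + L + y)
15*s(M(4, 1), 6) = 15*(4 + 6 + 23*4) = 15*(4 + 6 + 92) = 15*102 = 1530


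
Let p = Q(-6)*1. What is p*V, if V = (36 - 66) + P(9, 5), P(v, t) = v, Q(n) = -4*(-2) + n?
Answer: -42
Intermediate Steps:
Q(n) = 8 + n
V = -21 (V = (36 - 66) + 9 = -30 + 9 = -21)
p = 2 (p = (8 - 6)*1 = 2*1 = 2)
p*V = 2*(-21) = -42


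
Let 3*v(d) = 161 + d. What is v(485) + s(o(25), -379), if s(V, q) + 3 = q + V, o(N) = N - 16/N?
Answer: -10673/75 ≈ -142.31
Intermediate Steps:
s(V, q) = -3 + V + q (s(V, q) = -3 + (q + V) = -3 + (V + q) = -3 + V + q)
v(d) = 161/3 + d/3 (v(d) = (161 + d)/3 = 161/3 + d/3)
v(485) + s(o(25), -379) = (161/3 + (⅓)*485) + (-3 + (25 - 16/25) - 379) = (161/3 + 485/3) + (-3 + (25 - 16*1/25) - 379) = 646/3 + (-3 + (25 - 16/25) - 379) = 646/3 + (-3 + 609/25 - 379) = 646/3 - 8941/25 = -10673/75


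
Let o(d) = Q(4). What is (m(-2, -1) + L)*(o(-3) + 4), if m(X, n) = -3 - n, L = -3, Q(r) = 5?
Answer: -45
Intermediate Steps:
o(d) = 5
(m(-2, -1) + L)*(o(-3) + 4) = ((-3 - 1*(-1)) - 3)*(5 + 4) = ((-3 + 1) - 3)*9 = (-2 - 3)*9 = -5*9 = -45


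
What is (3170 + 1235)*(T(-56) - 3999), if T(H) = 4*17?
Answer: -17316055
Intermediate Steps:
T(H) = 68
(3170 + 1235)*(T(-56) - 3999) = (3170 + 1235)*(68 - 3999) = 4405*(-3931) = -17316055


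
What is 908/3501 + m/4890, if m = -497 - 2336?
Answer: -1826071/5706630 ≈ -0.31999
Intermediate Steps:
m = -2833
908/3501 + m/4890 = 908/3501 - 2833/4890 = -1826071/5706630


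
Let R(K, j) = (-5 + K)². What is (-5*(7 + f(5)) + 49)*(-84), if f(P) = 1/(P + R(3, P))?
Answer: -3388/3 ≈ -1129.3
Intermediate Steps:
f(P) = 1/(4 + P) (f(P) = 1/(P + (-5 + 3)²) = 1/(P + (-2)²) = 1/(P + 4) = 1/(4 + P))
(-5*(7 + f(5)) + 49)*(-84) = (-5*(7 + 1/(4 + 5)) + 49)*(-84) = (-5*(7 + 1/9) + 49)*(-84) = (-5*(7 + ⅑) + 49)*(-84) = (-5*64/9 + 49)*(-84) = (-320/9 + 49)*(-84) = (121/9)*(-84) = -3388/3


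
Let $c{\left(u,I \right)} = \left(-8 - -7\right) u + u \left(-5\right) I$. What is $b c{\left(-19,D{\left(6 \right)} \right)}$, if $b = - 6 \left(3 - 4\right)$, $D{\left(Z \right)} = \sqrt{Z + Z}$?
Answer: $114 + 1140 \sqrt{3} \approx 2088.5$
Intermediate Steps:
$D{\left(Z \right)} = \sqrt{2} \sqrt{Z}$ ($D{\left(Z \right)} = \sqrt{2 Z} = \sqrt{2} \sqrt{Z}$)
$c{\left(u,I \right)} = - u - 5 I u$ ($c{\left(u,I \right)} = \left(-8 + 7\right) u + - 5 u I = - u - 5 I u$)
$b = 6$ ($b = \left(-6\right) \left(-1\right) = 6$)
$b c{\left(-19,D{\left(6 \right)} \right)} = 6 \left(\left(-1\right) \left(-19\right) \left(1 + 5 \sqrt{2} \sqrt{6}\right)\right) = 6 \left(\left(-1\right) \left(-19\right) \left(1 + 5 \cdot 2 \sqrt{3}\right)\right) = 6 \left(\left(-1\right) \left(-19\right) \left(1 + 10 \sqrt{3}\right)\right) = 6 \left(19 + 190 \sqrt{3}\right) = 114 + 1140 \sqrt{3}$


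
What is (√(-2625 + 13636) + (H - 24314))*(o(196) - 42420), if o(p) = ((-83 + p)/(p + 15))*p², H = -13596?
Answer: 174750390920/211 - 50705732*√91/211 ≈ 8.2591e+8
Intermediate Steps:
o(p) = p²*(-83 + p)/(15 + p) (o(p) = ((-83 + p)/(15 + p))*p² = p²*(-83 + p)/(15 + p))
(√(-2625 + 13636) + (H - 24314))*(o(196) - 42420) = (√(-2625 + 13636) + (-13596 - 24314))*(196²*(-83 + 196)/(15 + 196) - 42420) = (√11011 - 37910)*(38416*113/211 - 42420) = (11*√91 - 37910)*(38416*(1/211)*113 - 42420) = (-37910 + 11*√91)*(4341008/211 - 42420) = (-37910 + 11*√91)*(-4609612/211) = 174750390920/211 - 50705732*√91/211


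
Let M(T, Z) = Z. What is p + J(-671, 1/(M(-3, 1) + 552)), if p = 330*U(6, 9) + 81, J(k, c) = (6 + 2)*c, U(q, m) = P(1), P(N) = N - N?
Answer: 44801/553 ≈ 81.014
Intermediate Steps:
P(N) = 0
U(q, m) = 0
J(k, c) = 8*c
p = 81 (p = 330*0 + 81 = 0 + 81 = 81)
p + J(-671, 1/(M(-3, 1) + 552)) = 81 + 8/(1 + 552) = 81 + 8/553 = 44801/553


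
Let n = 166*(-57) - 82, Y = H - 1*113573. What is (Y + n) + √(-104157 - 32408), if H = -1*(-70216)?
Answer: -52901 + I*√136565 ≈ -52901.0 + 369.55*I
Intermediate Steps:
H = 70216
Y = -43357 (Y = 70216 - 1*113573 = 70216 - 113573 = -43357)
n = -9544 (n = -9462 - 82 = -9544)
(Y + n) + √(-104157 - 32408) = (-43357 - 9544) + √(-104157 - 32408) = -52901 + √(-136565) = -52901 + I*√136565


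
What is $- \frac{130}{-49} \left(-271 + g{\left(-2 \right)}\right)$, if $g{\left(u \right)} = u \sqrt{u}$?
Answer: $- \frac{35230}{49} - \frac{260 i \sqrt{2}}{49} \approx -718.98 - 7.504 i$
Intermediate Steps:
$g{\left(u \right)} = u^{\frac{3}{2}}$
$- \frac{130}{-49} \left(-271 + g{\left(-2 \right)}\right) = - \frac{130}{-49} \left(-271 + \left(-2\right)^{\frac{3}{2}}\right) = \left(-130\right) \left(- \frac{1}{49}\right) \left(-271 - 2 i \sqrt{2}\right) = \frac{130 \left(-271 - 2 i \sqrt{2}\right)}{49} = - \frac{35230}{49} - \frac{260 i \sqrt{2}}{49}$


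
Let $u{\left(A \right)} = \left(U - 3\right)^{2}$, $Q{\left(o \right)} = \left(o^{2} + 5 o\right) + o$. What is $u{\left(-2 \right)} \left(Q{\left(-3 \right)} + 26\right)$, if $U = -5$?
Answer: $1088$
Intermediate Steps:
$Q{\left(o \right)} = o^{2} + 6 o$
$u{\left(A \right)} = 64$ ($u{\left(A \right)} = \left(-5 - 3\right)^{2} = \left(-8\right)^{2} = 64$)
$u{\left(-2 \right)} \left(Q{\left(-3 \right)} + 26\right) = 64 \left(- 3 \left(6 - 3\right) + 26\right) = 64 \left(\left(-3\right) 3 + 26\right) = 64 \left(-9 + 26\right) = 64 \cdot 17 = 1088$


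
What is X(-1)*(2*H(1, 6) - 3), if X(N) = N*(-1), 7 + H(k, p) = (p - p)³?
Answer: -17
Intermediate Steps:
H(k, p) = -7 (H(k, p) = -7 + (p - p)³ = -7 + 0³ = -7 + 0 = -7)
X(N) = -N
X(-1)*(2*H(1, 6) - 3) = (-1*(-1))*(2*(-7) - 3) = 1*(-14 - 3) = 1*(-17) = -17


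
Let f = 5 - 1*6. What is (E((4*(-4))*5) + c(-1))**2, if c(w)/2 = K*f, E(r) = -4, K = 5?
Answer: 196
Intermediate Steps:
f = -1 (f = 5 - 6 = -1)
c(w) = -10 (c(w) = 2*(5*(-1)) = 2*(-5) = -10)
(E((4*(-4))*5) + c(-1))**2 = (-4 - 10)**2 = (-14)**2 = 196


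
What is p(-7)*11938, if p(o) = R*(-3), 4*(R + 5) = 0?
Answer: 179070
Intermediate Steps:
R = -5 (R = -5 + (1/4)*0 = -5 + 0 = -5)
p(o) = 15 (p(o) = -5*(-3) = 15)
p(-7)*11938 = 15*11938 = 179070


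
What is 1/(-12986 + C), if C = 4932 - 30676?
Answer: -1/38730 ≈ -2.5820e-5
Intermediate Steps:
C = -25744
1/(-12986 + C) = 1/(-12986 - 25744) = 1/(-38730) = -1/38730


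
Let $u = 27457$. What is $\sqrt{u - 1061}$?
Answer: $2 \sqrt{6599} \approx 162.47$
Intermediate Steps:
$\sqrt{u - 1061} = \sqrt{27457 - 1061} = \sqrt{26396} = 2 \sqrt{6599}$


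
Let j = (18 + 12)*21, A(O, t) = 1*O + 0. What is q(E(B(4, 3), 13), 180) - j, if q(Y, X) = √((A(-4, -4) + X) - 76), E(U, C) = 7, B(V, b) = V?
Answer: -620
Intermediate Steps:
A(O, t) = O (A(O, t) = O + 0 = O)
q(Y, X) = √(-80 + X) (q(Y, X) = √((-4 + X) - 76) = √(-80 + X))
j = 630 (j = 30*21 = 630)
q(E(B(4, 3), 13), 180) - j = √(-80 + 180) - 1*630 = √100 - 630 = 10 - 630 = -620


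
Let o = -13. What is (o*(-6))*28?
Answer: 2184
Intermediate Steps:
(o*(-6))*28 = -13*(-6)*28 = 78*28 = 2184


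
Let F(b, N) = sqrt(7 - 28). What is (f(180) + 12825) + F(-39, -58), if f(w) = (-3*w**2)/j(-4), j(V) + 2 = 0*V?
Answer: 61425 + I*sqrt(21) ≈ 61425.0 + 4.5826*I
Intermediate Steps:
j(V) = -2 (j(V) = -2 + 0*V = -2 + 0 = -2)
F(b, N) = I*sqrt(21) (F(b, N) = sqrt(-21) = I*sqrt(21))
f(w) = 3*w**2/2 (f(w) = -3*w**2/(-2) = -3*w**2*(-1/2) = 3*w**2/2)
(f(180) + 12825) + F(-39, -58) = ((3/2)*180**2 + 12825) + I*sqrt(21) = ((3/2)*32400 + 12825) + I*sqrt(21) = (48600 + 12825) + I*sqrt(21) = 61425 + I*sqrt(21)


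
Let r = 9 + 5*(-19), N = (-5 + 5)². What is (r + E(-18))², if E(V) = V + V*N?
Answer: 10816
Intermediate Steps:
N = 0 (N = 0² = 0)
E(V) = V (E(V) = V + V*0 = V + 0 = V)
r = -86 (r = 9 - 95 = -86)
(r + E(-18))² = (-86 - 18)² = (-104)² = 10816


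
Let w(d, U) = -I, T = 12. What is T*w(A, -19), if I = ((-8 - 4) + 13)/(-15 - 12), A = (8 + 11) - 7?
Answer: 4/9 ≈ 0.44444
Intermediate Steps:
A = 12 (A = 19 - 7 = 12)
I = -1/27 (I = (-12 + 13)/(-27) = 1*(-1/27) = -1/27 ≈ -0.037037)
w(d, U) = 1/27 (w(d, U) = -1*(-1/27) = 1/27)
T*w(A, -19) = 12*(1/27) = 4/9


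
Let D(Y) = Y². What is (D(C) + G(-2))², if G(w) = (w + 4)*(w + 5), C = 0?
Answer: 36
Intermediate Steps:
G(w) = (4 + w)*(5 + w)
(D(C) + G(-2))² = (0² + (20 + (-2)² + 9*(-2)))² = (0 + (20 + 4 - 18))² = (0 + 6)² = 6² = 36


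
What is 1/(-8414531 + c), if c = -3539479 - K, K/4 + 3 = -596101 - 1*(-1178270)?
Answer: -1/14282674 ≈ -7.0015e-8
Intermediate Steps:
K = 2328664 (K = -12 + 4*(-596101 - 1*(-1178270)) = -12 + 4*(-596101 + 1178270) = -12 + 4*582169 = -12 + 2328676 = 2328664)
c = -5868143 (c = -3539479 - 1*2328664 = -3539479 - 2328664 = -5868143)
1/(-8414531 + c) = 1/(-8414531 - 5868143) = 1/(-14282674) = -1/14282674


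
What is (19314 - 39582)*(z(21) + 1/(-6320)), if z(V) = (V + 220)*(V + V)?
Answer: -324141254613/1580 ≈ -2.0515e+8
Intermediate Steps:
z(V) = 2*V*(220 + V) (z(V) = (220 + V)*(2*V) = 2*V*(220 + V))
(19314 - 39582)*(z(21) + 1/(-6320)) = (19314 - 39582)*(2*21*(220 + 21) + 1/(-6320)) = -20268*(2*21*241 - 1/6320) = -20268*(10122 - 1/6320) = -20268*63971039/6320 = -324141254613/1580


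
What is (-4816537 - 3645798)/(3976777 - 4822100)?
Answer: 8462335/845323 ≈ 10.011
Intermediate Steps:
(-4816537 - 3645798)/(3976777 - 4822100) = -8462335/(-845323) = -8462335*(-1/845323) = 8462335/845323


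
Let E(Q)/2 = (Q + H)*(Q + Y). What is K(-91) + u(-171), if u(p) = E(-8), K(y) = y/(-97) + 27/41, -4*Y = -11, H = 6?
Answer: 89867/3977 ≈ 22.597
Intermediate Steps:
Y = 11/4 (Y = -1/4*(-11) = 11/4 ≈ 2.7500)
K(y) = 27/41 - y/97 (K(y) = y*(-1/97) + 27*(1/41) = -y/97 + 27/41 = 27/41 - y/97)
E(Q) = 2*(6 + Q)*(11/4 + Q) (E(Q) = 2*((Q + 6)*(Q + 11/4)) = 2*((6 + Q)*(11/4 + Q)) = 2*(6 + Q)*(11/4 + Q))
u(p) = 21 (u(p) = 33 + 2*(-8)**2 + (35/2)*(-8) = 33 + 2*64 - 140 = 33 + 128 - 140 = 21)
K(-91) + u(-171) = (27/41 - 1/97*(-91)) + 21 = (27/41 + 91/97) + 21 = 6350/3977 + 21 = 89867/3977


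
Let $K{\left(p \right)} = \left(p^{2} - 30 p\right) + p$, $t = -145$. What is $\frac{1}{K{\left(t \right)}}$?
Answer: $\frac{1}{25230} \approx 3.9635 \cdot 10^{-5}$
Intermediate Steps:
$K{\left(p \right)} = p^{2} - 29 p$
$\frac{1}{K{\left(t \right)}} = \frac{1}{\left(-145\right) \left(-29 - 145\right)} = \frac{1}{\left(-145\right) \left(-174\right)} = \frac{1}{25230}$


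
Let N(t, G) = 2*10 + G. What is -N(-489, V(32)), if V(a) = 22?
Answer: -42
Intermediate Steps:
N(t, G) = 20 + G
-N(-489, V(32)) = -(20 + 22) = -1*42 = -42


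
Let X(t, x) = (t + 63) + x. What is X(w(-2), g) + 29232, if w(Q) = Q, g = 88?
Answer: 29381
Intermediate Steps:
X(t, x) = 63 + t + x (X(t, x) = (63 + t) + x = 63 + t + x)
X(w(-2), g) + 29232 = (63 - 2 + 88) + 29232 = 149 + 29232 = 29381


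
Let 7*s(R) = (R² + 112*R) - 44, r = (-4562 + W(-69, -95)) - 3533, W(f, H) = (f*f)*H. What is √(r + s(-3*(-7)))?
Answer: I*√22539867/7 ≈ 678.23*I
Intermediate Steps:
W(f, H) = H*f² (W(f, H) = f²*H = H*f²)
r = -460390 (r = (-4562 - 95*(-69)²) - 3533 = (-4562 - 95*4761) - 3533 = (-4562 - 452295) - 3533 = -456857 - 3533 = -460390)
s(R) = -44/7 + 16*R + R²/7 (s(R) = ((R² + 112*R) - 44)/7 = (-44 + R² + 112*R)/7 = -44/7 + 16*R + R²/7)
√(r + s(-3*(-7))) = √(-460390 + (-44/7 + 16*(-3*(-7)) + (-3*(-7))²/7)) = √(-460390 + (-44/7 + 16*21 + (⅐)*21²)) = √(-460390 + (-44/7 + 336 + (⅐)*441)) = √(-460390 + (-44/7 + 336 + 63)) = √(-460390 + 2749/7) = √(-3219981/7) = I*√22539867/7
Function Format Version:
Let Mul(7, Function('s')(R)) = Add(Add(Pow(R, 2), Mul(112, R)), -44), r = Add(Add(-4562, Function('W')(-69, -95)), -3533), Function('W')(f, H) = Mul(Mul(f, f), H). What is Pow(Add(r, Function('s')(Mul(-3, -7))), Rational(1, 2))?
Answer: Mul(Rational(1, 7), I, Pow(22539867, Rational(1, 2))) ≈ Mul(678.23, I)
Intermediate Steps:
Function('W')(f, H) = Mul(H, Pow(f, 2)) (Function('W')(f, H) = Mul(Pow(f, 2), H) = Mul(H, Pow(f, 2)))
r = -460390 (r = Add(Add(-4562, Mul(-95, Pow(-69, 2))), -3533) = Add(Add(-4562, Mul(-95, 4761)), -3533) = Add(Add(-4562, -452295), -3533) = Add(-456857, -3533) = -460390)
Function('s')(R) = Add(Rational(-44, 7), Mul(16, R), Mul(Rational(1, 7), Pow(R, 2))) (Function('s')(R) = Mul(Rational(1, 7), Add(Add(Pow(R, 2), Mul(112, R)), -44)) = Mul(Rational(1, 7), Add(-44, Pow(R, 2), Mul(112, R))) = Add(Rational(-44, 7), Mul(16, R), Mul(Rational(1, 7), Pow(R, 2))))
Pow(Add(r, Function('s')(Mul(-3, -7))), Rational(1, 2)) = Pow(Add(-460390, Add(Rational(-44, 7), Mul(16, Mul(-3, -7)), Mul(Rational(1, 7), Pow(Mul(-3, -7), 2)))), Rational(1, 2)) = Pow(Add(-460390, Add(Rational(-44, 7), Mul(16, 21), Mul(Rational(1, 7), Pow(21, 2)))), Rational(1, 2)) = Pow(Add(-460390, Add(Rational(-44, 7), 336, Mul(Rational(1, 7), 441))), Rational(1, 2)) = Pow(Add(-460390, Add(Rational(-44, 7), 336, 63)), Rational(1, 2)) = Pow(Add(-460390, Rational(2749, 7)), Rational(1, 2)) = Pow(Rational(-3219981, 7), Rational(1, 2)) = Mul(Rational(1, 7), I, Pow(22539867, Rational(1, 2)))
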